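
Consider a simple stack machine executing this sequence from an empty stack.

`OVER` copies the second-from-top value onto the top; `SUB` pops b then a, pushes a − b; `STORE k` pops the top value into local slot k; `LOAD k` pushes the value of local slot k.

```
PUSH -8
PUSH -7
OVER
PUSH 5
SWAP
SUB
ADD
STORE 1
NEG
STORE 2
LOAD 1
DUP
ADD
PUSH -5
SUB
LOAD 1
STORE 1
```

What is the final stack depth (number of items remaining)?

PUSH -8 → [-8]
PUSH -7 → [-8, -7]
OVER    → [-8, -7, -8]
PUSH 5  → [-8, -7, -8, 5]
SWAP    → [-8, -7, 5, -8]
SUB     → [-8, -7, 13]
ADD     → [-8, 6]
STORE 1 → [-8]
NEG     → [8]
STORE 2 → []
LOAD 1  → [6]
DUP     → [6, 6]
ADD     → [12]
PUSH -5 → [12, -5]
SUB     → [17]
LOAD 1  → [17, 6]
STORE 1 → [17]

1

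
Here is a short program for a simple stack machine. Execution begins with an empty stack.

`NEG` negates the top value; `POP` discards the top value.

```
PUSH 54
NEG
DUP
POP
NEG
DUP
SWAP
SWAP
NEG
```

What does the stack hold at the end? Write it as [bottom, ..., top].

PUSH 54 : 54
NEG     : -54
DUP     : -54 -54
POP     : -54
NEG     : 54
DUP     : 54 54
SWAP    : 54 54
SWAP    : 54 54
NEG     : 54 -54

[54, -54]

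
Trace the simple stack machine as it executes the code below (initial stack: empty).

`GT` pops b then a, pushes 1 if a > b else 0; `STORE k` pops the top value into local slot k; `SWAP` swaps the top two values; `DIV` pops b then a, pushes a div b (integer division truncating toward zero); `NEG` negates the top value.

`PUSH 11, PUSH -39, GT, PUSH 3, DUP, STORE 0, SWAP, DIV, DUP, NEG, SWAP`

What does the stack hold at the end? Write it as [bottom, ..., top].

[-3, 3]

PUSH 11   11
PUSH -39  11 -39
GT        1
PUSH 3    1 3
DUP       1 3 3
STORE 0   1 3
SWAP      3 1
DIV       3
DUP       3 3
NEG       3 -3
SWAP      -3 3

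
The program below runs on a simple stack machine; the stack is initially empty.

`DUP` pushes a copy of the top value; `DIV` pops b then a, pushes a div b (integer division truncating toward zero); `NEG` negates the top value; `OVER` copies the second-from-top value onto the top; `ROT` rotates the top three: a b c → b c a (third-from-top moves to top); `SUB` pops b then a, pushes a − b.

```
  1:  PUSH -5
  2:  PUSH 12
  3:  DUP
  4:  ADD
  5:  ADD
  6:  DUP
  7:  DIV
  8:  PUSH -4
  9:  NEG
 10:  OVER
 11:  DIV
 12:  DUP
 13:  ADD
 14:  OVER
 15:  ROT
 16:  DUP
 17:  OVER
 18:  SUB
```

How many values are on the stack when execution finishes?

PUSH -5 -> -5
PUSH 12 -> -5 12
DUP     -> -5 12 12
ADD     -> -5 24
ADD     -> 19
DUP     -> 19 19
DIV     -> 1
PUSH -4 -> 1 -4
NEG     -> 1 4
OVER    -> 1 4 1
DIV     -> 1 4
DUP     -> 1 4 4
ADD     -> 1 8
OVER    -> 1 8 1
ROT     -> 8 1 1
DUP     -> 8 1 1 1
OVER    -> 8 1 1 1 1
SUB     -> 8 1 1 0

4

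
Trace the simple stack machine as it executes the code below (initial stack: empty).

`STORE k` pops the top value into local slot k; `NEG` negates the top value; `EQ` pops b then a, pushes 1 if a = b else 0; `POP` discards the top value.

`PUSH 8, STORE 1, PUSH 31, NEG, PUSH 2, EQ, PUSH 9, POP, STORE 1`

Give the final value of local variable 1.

0

PUSH 8  : 8
STORE 1 : (empty)
PUSH 31 : 31
NEG     : -31
PUSH 2  : -31 2
EQ      : 0
PUSH 9  : 0 9
POP     : 0
STORE 1 : (empty)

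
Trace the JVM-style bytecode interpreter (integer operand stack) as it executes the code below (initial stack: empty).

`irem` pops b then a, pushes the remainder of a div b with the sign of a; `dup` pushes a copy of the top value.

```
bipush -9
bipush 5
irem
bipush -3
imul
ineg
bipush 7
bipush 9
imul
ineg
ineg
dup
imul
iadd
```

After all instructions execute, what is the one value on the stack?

bipush -9  -9
bipush 5   -9 5
irem       -4
bipush -3  -4 -3
imul       12
ineg       -12
bipush 7   -12 7
bipush 9   -12 7 9
imul       -12 63
ineg       -12 -63
ineg       -12 63
dup        -12 63 63
imul       -12 3969
iadd       3957

3957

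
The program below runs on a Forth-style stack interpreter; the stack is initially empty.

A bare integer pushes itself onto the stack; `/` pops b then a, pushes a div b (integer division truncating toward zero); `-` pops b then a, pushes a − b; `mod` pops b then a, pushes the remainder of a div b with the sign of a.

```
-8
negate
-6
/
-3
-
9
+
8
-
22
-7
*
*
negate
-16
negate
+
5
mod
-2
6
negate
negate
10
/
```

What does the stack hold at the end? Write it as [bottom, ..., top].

[3, -2, 0]

-8      -8
negate  8
-6      8 -6
/       -1
-3      -1 -3
-       2
9       2 9
+       11
8       11 8
-       3
22      3 22
-7      3 22 -7
*       3 -154
*       -462
negate  462
-16     462 -16
negate  462 16
+       478
5       478 5
mod     3
-2      3 -2
6       3 -2 6
negate  3 -2 -6
negate  3 -2 6
10      3 -2 6 10
/       3 -2 0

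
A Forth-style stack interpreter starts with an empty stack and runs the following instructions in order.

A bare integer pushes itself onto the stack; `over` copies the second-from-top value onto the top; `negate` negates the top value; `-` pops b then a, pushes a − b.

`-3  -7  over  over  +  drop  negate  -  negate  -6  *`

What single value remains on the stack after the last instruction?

-3     -> [-3]
-7     -> [-3, -7]
over   -> [-3, -7, -3]
over   -> [-3, -7, -3, -7]
+      -> [-3, -7, -10]
drop   -> [-3, -7]
negate -> [-3, 7]
-      -> [-10]
negate -> [10]
-6     -> [10, -6]
*      -> [-60]

-60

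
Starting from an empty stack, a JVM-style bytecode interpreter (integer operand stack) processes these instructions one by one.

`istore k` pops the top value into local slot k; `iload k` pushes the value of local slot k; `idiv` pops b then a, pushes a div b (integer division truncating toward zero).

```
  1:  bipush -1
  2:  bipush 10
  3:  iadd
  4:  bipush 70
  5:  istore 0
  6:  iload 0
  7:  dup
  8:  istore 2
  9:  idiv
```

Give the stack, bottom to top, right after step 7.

bipush -1 : [-1]
bipush 10 : [-1, 10]
iadd      : [9]
bipush 70 : [9, 70]
istore 0  : [9]
iload 0   : [9, 70]
dup       : [9, 70, 70]

[9, 70, 70]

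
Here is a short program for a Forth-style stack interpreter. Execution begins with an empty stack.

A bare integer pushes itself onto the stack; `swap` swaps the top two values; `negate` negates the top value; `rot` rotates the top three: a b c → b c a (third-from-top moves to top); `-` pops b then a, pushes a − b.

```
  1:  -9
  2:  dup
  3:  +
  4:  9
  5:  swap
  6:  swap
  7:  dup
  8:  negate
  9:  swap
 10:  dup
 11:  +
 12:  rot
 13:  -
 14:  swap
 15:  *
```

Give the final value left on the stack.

-9     : [-9]
dup    : [-9, -9]
+      : [-18]
9      : [-18, 9]
swap   : [9, -18]
swap   : [-18, 9]
dup    : [-18, 9, 9]
negate : [-18, 9, -9]
swap   : [-18, -9, 9]
dup    : [-18, -9, 9, 9]
+      : [-18, -9, 18]
rot    : [-9, 18, -18]
-      : [-9, 36]
swap   : [36, -9]
*      : [-324]

-324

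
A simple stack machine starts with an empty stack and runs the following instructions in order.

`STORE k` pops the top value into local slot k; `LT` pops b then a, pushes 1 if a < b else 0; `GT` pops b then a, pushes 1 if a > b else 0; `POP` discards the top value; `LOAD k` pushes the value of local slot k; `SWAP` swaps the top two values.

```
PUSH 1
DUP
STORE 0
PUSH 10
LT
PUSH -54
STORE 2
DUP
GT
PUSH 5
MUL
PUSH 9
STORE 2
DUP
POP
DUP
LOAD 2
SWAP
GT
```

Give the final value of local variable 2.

PUSH 1   : [1]
DUP      : [1, 1]
STORE 0  : [1]
PUSH 10  : [1, 10]
LT       : [1]
PUSH -54 : [1, -54]
STORE 2  : [1]
DUP      : [1, 1]
GT       : [0]
PUSH 5   : [0, 5]
MUL      : [0]
PUSH 9   : [0, 9]
STORE 2  : [0]
DUP      : [0, 0]
POP      : [0]
DUP      : [0, 0]
LOAD 2   : [0, 0, 9]
SWAP     : [0, 9, 0]
GT       : [0, 1]

9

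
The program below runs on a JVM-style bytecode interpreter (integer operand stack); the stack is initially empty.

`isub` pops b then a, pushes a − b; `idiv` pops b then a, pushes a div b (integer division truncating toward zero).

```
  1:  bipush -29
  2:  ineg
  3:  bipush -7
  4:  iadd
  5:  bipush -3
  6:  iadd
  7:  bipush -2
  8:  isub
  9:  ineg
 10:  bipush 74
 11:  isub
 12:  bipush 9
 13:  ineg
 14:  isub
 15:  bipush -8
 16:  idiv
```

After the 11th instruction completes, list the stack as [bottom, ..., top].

[-95]

bipush -29  -29
ineg        29
bipush -7   29 -7
iadd        22
bipush -3   22 -3
iadd        19
bipush -2   19 -2
isub        21
ineg        -21
bipush 74   -21 74
isub        -95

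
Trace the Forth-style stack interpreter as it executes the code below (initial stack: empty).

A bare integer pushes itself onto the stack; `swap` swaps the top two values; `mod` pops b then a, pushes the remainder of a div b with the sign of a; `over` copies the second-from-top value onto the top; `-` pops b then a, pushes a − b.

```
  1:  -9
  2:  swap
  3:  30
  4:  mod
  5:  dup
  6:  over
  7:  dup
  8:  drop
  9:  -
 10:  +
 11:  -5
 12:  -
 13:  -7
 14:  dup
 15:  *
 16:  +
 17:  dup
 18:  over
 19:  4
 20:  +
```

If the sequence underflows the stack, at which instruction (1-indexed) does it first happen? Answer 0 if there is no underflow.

-9 -> [-9]
swap  — needs 2 operands, stack has 1 → underflow

2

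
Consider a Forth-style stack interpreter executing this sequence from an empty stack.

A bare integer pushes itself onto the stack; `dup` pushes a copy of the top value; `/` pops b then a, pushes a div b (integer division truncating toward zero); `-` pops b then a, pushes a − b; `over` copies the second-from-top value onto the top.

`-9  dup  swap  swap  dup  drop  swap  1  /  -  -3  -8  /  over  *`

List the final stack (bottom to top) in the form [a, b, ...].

-9   -> -9
dup  -> -9 -9
swap -> -9 -9
swap -> -9 -9
dup  -> -9 -9 -9
drop -> -9 -9
swap -> -9 -9
1    -> -9 -9 1
/    -> -9 -9
-    -> 0
-3   -> 0 -3
-8   -> 0 -3 -8
/    -> 0 0
over -> 0 0 0
*    -> 0 0

[0, 0]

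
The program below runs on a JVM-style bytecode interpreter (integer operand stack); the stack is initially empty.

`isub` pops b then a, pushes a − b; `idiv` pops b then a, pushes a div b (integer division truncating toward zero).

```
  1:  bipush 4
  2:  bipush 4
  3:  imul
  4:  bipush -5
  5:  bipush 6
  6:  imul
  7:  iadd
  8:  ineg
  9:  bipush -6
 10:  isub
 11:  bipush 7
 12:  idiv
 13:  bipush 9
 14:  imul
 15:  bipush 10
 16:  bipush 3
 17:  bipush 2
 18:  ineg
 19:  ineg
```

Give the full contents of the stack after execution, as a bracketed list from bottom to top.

bipush 4   [4]
bipush 4   [4, 4]
imul       [16]
bipush -5  [16, -5]
bipush 6   [16, -5, 6]
imul       [16, -30]
iadd       [-14]
ineg       [14]
bipush -6  [14, -6]
isub       [20]
bipush 7   [20, 7]
idiv       [2]
bipush 9   [2, 9]
imul       [18]
bipush 10  [18, 10]
bipush 3   [18, 10, 3]
bipush 2   [18, 10, 3, 2]
ineg       [18, 10, 3, -2]
ineg       [18, 10, 3, 2]

[18, 10, 3, 2]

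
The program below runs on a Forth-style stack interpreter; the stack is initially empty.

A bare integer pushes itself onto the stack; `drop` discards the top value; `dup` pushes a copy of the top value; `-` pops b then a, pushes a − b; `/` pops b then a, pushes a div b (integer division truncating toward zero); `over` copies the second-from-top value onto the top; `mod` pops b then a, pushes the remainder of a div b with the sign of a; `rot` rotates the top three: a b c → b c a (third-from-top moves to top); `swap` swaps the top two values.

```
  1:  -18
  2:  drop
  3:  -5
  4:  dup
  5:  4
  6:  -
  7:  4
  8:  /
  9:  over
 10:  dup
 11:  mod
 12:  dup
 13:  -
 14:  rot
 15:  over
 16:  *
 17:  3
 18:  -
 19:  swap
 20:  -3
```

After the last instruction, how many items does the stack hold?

-18  → -18
drop → (empty)
-5   → -5
dup  → -5 -5
4    → -5 -5 4
-    → -5 -9
4    → -5 -9 4
/    → -5 -2
over → -5 -2 -5
dup  → -5 -2 -5 -5
mod  → -5 -2 0
dup  → -5 -2 0 0
-    → -5 -2 0
rot  → -2 0 -5
over → -2 0 -5 0
*    → -2 0 0
3    → -2 0 0 3
-    → -2 0 -3
swap → -2 -3 0
-3   → -2 -3 0 -3

4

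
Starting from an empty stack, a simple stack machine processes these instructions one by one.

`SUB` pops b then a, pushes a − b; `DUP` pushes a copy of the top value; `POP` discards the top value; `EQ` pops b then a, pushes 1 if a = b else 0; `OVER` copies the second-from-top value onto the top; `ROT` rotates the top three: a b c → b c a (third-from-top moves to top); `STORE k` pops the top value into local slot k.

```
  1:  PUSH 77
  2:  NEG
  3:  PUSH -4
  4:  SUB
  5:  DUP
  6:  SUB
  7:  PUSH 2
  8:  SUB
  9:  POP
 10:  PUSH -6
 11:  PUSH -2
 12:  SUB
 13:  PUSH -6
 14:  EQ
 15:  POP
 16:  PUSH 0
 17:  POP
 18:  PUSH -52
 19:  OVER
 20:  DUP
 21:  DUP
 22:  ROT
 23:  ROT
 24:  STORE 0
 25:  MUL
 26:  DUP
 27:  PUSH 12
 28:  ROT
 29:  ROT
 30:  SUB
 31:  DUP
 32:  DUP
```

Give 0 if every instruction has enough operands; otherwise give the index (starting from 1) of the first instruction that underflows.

PUSH 77  → [77]
NEG      → [-77]
PUSH -4  → [-77, -4]
SUB      → [-73]
DUP      → [-73, -73]
SUB      → [0]
PUSH 2   → [0, 2]
SUB      → [-2]
POP      → []
PUSH -6  → [-6]
PUSH -2  → [-6, -2]
SUB      → [-4]
PUSH -6  → [-4, -6]
EQ       → [0]
POP      → []
PUSH 0   → [0]
POP      → []
PUSH -52 → [-52]
OVER  — needs 2 operands, stack has 1 → underflow

19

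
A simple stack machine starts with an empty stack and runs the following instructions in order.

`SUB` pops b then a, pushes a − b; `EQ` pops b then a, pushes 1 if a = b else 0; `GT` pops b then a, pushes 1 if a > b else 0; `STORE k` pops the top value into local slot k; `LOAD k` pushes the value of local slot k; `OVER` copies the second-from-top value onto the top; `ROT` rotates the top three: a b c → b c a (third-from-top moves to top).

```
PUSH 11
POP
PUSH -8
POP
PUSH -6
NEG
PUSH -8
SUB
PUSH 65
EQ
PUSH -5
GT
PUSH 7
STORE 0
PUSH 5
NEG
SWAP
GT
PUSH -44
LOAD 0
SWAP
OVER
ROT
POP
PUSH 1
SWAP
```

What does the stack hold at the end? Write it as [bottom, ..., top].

[0, -44, 1, 7]

PUSH 11  : [11]
POP      : []
PUSH -8  : [-8]
POP      : []
PUSH -6  : [-6]
NEG      : [6]
PUSH -8  : [6, -8]
SUB      : [14]
PUSH 65  : [14, 65]
EQ       : [0]
PUSH -5  : [0, -5]
GT       : [1]
PUSH 7   : [1, 7]
STORE 0  : [1]
PUSH 5   : [1, 5]
NEG      : [1, -5]
SWAP     : [-5, 1]
GT       : [0]
PUSH -44 : [0, -44]
LOAD 0   : [0, -44, 7]
SWAP     : [0, 7, -44]
OVER     : [0, 7, -44, 7]
ROT      : [0, -44, 7, 7]
POP      : [0, -44, 7]
PUSH 1   : [0, -44, 7, 1]
SWAP     : [0, -44, 1, 7]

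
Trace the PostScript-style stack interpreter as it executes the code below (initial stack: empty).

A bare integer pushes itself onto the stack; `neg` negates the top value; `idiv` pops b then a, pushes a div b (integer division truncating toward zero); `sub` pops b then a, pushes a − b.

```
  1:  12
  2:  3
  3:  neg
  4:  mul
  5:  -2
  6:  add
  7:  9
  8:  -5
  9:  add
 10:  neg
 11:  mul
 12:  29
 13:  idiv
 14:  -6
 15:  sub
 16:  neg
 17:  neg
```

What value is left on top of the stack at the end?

12   -> [12]
3    -> [12, 3]
neg  -> [12, -3]
mul  -> [-36]
-2   -> [-36, -2]
add  -> [-38]
9    -> [-38, 9]
-5   -> [-38, 9, -5]
add  -> [-38, 4]
neg  -> [-38, -4]
mul  -> [152]
29   -> [152, 29]
idiv -> [5]
-6   -> [5, -6]
sub  -> [11]
neg  -> [-11]
neg  -> [11]

11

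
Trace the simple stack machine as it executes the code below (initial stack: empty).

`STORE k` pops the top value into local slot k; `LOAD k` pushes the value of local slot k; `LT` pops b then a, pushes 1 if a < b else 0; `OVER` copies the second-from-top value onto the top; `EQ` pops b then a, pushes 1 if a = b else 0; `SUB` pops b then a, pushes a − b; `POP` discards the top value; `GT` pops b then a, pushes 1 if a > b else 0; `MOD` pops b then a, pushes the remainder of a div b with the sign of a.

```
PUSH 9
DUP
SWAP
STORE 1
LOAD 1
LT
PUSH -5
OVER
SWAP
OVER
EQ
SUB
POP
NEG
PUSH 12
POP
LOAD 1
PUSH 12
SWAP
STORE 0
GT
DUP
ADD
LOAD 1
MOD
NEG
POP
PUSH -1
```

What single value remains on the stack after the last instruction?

-1

PUSH 9  : [9]
DUP     : [9, 9]
SWAP    : [9, 9]
STORE 1 : [9]
LOAD 1  : [9, 9]
LT      : [0]
PUSH -5 : [0, -5]
OVER    : [0, -5, 0]
SWAP    : [0, 0, -5]
OVER    : [0, 0, -5, 0]
EQ      : [0, 0, 0]
SUB     : [0, 0]
POP     : [0]
NEG     : [0]
PUSH 12 : [0, 12]
POP     : [0]
LOAD 1  : [0, 9]
PUSH 12 : [0, 9, 12]
SWAP    : [0, 12, 9]
STORE 0 : [0, 12]
GT      : [0]
DUP     : [0, 0]
ADD     : [0]
LOAD 1  : [0, 9]
MOD     : [0]
NEG     : [0]
POP     : []
PUSH -1 : [-1]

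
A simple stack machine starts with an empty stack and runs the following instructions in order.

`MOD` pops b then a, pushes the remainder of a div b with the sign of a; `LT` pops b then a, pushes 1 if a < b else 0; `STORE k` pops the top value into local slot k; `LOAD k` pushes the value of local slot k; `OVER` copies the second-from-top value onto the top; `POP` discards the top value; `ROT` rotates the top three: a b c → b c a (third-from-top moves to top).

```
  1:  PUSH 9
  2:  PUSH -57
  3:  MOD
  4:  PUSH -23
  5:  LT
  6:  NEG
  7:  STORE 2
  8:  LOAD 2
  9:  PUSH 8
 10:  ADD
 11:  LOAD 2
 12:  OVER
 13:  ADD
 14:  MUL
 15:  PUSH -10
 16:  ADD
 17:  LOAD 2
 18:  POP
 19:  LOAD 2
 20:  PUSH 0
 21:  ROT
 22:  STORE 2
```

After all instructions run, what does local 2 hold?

PUSH 9    [9]
PUSH -57  [9, -57]
MOD       [9]
PUSH -23  [9, -23]
LT        [0]
NEG       [0]
STORE 2   []
LOAD 2    [0]
PUSH 8    [0, 8]
ADD       [8]
LOAD 2    [8, 0]
OVER      [8, 0, 8]
ADD       [8, 8]
MUL       [64]
PUSH -10  [64, -10]
ADD       [54]
LOAD 2    [54, 0]
POP       [54]
LOAD 2    [54, 0]
PUSH 0    [54, 0, 0]
ROT       [0, 0, 54]
STORE 2   [0, 0]

54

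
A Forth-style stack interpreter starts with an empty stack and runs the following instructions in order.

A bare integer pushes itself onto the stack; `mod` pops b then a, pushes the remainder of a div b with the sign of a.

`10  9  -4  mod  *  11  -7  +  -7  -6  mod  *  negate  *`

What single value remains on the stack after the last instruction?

40

10     -> 10
9      -> 10 9
-4     -> 10 9 -4
mod    -> 10 1
*      -> 10
11     -> 10 11
-7     -> 10 11 -7
+      -> 10 4
-7     -> 10 4 -7
-6     -> 10 4 -7 -6
mod    -> 10 4 -1
*      -> 10 -4
negate -> 10 4
*      -> 40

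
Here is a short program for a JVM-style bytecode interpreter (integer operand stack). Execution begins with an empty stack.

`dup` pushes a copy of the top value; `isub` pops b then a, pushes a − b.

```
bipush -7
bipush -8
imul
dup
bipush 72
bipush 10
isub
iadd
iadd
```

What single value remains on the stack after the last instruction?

bipush -7 → -7
bipush -8 → -7 -8
imul      → 56
dup       → 56 56
bipush 72 → 56 56 72
bipush 10 → 56 56 72 10
isub      → 56 56 62
iadd      → 56 118
iadd      → 174

174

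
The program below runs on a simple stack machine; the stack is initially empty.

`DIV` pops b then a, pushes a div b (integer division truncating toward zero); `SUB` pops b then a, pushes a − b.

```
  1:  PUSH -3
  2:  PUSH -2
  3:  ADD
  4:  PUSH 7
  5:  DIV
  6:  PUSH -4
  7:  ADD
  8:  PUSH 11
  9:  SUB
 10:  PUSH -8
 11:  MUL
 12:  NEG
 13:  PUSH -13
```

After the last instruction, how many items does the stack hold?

2

PUSH -3  -> -3
PUSH -2  -> -3 -2
ADD      -> -5
PUSH 7   -> -5 7
DIV      -> 0
PUSH -4  -> 0 -4
ADD      -> -4
PUSH 11  -> -4 11
SUB      -> -15
PUSH -8  -> -15 -8
MUL      -> 120
NEG      -> -120
PUSH -13 -> -120 -13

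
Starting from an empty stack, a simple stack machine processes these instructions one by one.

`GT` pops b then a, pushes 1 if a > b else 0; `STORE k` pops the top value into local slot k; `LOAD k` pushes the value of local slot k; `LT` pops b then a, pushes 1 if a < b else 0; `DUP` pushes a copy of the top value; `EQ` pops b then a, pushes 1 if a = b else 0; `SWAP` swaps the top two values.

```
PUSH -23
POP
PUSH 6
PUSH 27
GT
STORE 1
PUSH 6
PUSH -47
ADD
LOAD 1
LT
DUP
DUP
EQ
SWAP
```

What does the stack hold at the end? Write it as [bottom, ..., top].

[1, 1]

PUSH -23 -> [-23]
POP      -> []
PUSH 6   -> [6]
PUSH 27  -> [6, 27]
GT       -> [0]
STORE 1  -> []
PUSH 6   -> [6]
PUSH -47 -> [6, -47]
ADD      -> [-41]
LOAD 1   -> [-41, 0]
LT       -> [1]
DUP      -> [1, 1]
DUP      -> [1, 1, 1]
EQ       -> [1, 1]
SWAP     -> [1, 1]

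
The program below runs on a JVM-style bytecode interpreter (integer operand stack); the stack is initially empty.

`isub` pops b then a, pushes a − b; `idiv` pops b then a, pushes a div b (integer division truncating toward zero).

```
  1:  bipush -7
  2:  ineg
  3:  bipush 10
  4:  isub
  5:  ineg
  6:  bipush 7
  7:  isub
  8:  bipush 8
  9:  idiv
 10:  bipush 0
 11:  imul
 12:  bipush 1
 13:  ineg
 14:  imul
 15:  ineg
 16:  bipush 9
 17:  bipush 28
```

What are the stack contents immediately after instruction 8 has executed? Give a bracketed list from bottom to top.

[-4, 8]

bipush -7  -7
ineg       7
bipush 10  7 10
isub       -3
ineg       3
bipush 7   3 7
isub       -4
bipush 8   -4 8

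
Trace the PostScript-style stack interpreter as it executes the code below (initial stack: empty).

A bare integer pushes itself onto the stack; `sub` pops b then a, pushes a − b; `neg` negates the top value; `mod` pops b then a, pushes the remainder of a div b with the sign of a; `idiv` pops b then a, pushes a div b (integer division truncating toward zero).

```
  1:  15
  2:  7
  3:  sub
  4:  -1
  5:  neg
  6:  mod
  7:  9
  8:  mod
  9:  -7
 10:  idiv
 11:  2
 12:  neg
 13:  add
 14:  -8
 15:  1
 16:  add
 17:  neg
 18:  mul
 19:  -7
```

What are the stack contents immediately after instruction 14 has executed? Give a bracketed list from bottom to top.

[-2, -8]

15   -> 15
7    -> 15 7
sub  -> 8
-1   -> 8 -1
neg  -> 8 1
mod  -> 0
9    -> 0 9
mod  -> 0
-7   -> 0 -7
idiv -> 0
2    -> 0 2
neg  -> 0 -2
add  -> -2
-8   -> -2 -8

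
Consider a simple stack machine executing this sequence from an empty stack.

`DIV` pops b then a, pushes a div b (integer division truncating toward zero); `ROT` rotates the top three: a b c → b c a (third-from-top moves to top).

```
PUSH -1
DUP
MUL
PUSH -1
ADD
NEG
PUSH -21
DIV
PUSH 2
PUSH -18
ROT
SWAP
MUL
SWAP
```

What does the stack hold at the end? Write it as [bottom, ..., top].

PUSH -1  : -1
DUP      : -1 -1
MUL      : 1
PUSH -1  : 1 -1
ADD      : 0
NEG      : 0
PUSH -21 : 0 -21
DIV      : 0
PUSH 2   : 0 2
PUSH -18 : 0 2 -18
ROT      : 2 -18 0
SWAP     : 2 0 -18
MUL      : 2 0
SWAP     : 0 2

[0, 2]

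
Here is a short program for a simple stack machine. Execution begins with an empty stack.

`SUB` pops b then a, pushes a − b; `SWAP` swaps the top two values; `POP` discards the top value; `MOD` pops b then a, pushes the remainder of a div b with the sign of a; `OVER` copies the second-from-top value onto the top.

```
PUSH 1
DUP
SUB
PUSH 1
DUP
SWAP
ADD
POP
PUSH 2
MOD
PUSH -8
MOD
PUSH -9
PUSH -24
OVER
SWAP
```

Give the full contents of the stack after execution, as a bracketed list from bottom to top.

[0, -9, -9, -24]

PUSH 1    1
DUP       1 1
SUB       0
PUSH 1    0 1
DUP       0 1 1
SWAP      0 1 1
ADD       0 2
POP       0
PUSH 2    0 2
MOD       0
PUSH -8   0 -8
MOD       0
PUSH -9   0 -9
PUSH -24  0 -9 -24
OVER      0 -9 -24 -9
SWAP      0 -9 -9 -24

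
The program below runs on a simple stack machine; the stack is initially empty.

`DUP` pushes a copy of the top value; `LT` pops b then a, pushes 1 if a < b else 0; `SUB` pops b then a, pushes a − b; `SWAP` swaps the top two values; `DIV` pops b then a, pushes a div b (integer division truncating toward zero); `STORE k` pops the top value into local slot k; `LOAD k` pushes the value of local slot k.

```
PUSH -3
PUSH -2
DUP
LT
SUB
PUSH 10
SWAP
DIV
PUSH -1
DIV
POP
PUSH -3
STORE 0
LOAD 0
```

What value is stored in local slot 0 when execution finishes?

-3

PUSH -3 → -3
PUSH -2 → -3 -2
DUP     → -3 -2 -2
LT      → -3 0
SUB     → -3
PUSH 10 → -3 10
SWAP    → 10 -3
DIV     → -3
PUSH -1 → -3 -1
DIV     → 3
POP     → (empty)
PUSH -3 → -3
STORE 0 → (empty)
LOAD 0  → -3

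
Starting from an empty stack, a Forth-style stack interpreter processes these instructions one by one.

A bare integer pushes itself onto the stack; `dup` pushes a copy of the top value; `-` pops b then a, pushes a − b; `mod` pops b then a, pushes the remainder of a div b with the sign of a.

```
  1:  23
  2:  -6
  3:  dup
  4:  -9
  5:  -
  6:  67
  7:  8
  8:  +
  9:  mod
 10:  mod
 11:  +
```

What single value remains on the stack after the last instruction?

23

23  → [23]
-6  → [23, -6]
dup → [23, -6, -6]
-9  → [23, -6, -6, -9]
-   → [23, -6, 3]
67  → [23, -6, 3, 67]
8   → [23, -6, 3, 67, 8]
+   → [23, -6, 3, 75]
mod → [23, -6, 3]
mod → [23, 0]
+   → [23]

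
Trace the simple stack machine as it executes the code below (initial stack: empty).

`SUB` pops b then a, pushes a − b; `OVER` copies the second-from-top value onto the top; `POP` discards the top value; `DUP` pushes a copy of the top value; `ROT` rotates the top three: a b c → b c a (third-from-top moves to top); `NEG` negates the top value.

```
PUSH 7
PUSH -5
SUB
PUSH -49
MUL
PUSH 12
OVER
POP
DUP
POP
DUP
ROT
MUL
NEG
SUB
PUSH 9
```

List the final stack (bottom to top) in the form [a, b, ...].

PUSH 7   : 7
PUSH -5  : 7 -5
SUB      : 12
PUSH -49 : 12 -49
MUL      : -588
PUSH 12  : -588 12
OVER     : -588 12 -588
POP      : -588 12
DUP      : -588 12 12
POP      : -588 12
DUP      : -588 12 12
ROT      : 12 12 -588
MUL      : 12 -7056
NEG      : 12 7056
SUB      : -7044
PUSH 9   : -7044 9

[-7044, 9]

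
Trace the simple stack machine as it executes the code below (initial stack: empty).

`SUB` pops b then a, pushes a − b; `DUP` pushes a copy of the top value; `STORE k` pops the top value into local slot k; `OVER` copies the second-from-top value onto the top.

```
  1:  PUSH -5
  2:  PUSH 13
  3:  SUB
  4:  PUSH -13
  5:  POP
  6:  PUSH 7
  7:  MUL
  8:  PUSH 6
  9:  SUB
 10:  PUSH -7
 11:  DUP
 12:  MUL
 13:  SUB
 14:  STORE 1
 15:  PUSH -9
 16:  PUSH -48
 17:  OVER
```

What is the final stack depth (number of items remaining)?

3

PUSH -5  : [-5]
PUSH 13  : [-5, 13]
SUB      : [-18]
PUSH -13 : [-18, -13]
POP      : [-18]
PUSH 7   : [-18, 7]
MUL      : [-126]
PUSH 6   : [-126, 6]
SUB      : [-132]
PUSH -7  : [-132, -7]
DUP      : [-132, -7, -7]
MUL      : [-132, 49]
SUB      : [-181]
STORE 1  : []
PUSH -9  : [-9]
PUSH -48 : [-9, -48]
OVER     : [-9, -48, -9]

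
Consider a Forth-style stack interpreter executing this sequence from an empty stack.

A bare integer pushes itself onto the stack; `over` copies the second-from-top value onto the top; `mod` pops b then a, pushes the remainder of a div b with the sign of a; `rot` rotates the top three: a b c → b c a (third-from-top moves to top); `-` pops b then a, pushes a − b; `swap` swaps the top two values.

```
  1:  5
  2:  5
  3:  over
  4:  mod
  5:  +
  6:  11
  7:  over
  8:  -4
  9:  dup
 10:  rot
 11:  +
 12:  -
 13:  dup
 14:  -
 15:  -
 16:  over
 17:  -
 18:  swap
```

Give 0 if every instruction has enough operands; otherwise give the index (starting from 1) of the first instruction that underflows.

0

5    -> 5
5    -> 5 5
over -> 5 5 5
mod  -> 5 0
+    -> 5
11   -> 5 11
over -> 5 11 5
-4   -> 5 11 5 -4
dup  -> 5 11 5 -4 -4
rot  -> 5 11 -4 -4 5
+    -> 5 11 -4 1
-    -> 5 11 -5
dup  -> 5 11 -5 -5
-    -> 5 11 0
-    -> 5 11
over -> 5 11 5
-    -> 5 6
swap -> 6 5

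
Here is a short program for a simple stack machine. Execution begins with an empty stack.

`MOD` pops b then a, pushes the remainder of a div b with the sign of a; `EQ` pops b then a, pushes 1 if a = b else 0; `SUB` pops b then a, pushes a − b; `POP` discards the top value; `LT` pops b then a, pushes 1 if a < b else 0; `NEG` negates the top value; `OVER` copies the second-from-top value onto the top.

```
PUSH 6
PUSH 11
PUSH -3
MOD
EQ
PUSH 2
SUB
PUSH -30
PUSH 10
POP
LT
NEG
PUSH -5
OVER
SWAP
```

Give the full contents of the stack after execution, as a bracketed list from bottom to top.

PUSH 6   → [6]
PUSH 11  → [6, 11]
PUSH -3  → [6, 11, -3]
MOD      → [6, 2]
EQ       → [0]
PUSH 2   → [0, 2]
SUB      → [-2]
PUSH -30 → [-2, -30]
PUSH 10  → [-2, -30, 10]
POP      → [-2, -30]
LT       → [0]
NEG      → [0]
PUSH -5  → [0, -5]
OVER     → [0, -5, 0]
SWAP     → [0, 0, -5]

[0, 0, -5]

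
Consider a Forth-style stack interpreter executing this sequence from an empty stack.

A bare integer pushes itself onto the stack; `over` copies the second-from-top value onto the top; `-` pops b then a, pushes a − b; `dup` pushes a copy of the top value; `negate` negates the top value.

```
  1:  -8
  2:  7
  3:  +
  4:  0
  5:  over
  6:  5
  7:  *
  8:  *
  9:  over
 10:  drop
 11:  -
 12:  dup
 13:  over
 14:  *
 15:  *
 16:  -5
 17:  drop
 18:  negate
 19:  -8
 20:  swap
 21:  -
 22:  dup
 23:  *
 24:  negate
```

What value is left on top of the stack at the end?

-81

-8     : -8
7      : -8 7
+      : -1
0      : -1 0
over   : -1 0 -1
5      : -1 0 -1 5
*      : -1 0 -5
*      : -1 0
over   : -1 0 -1
drop   : -1 0
-      : -1
dup    : -1 -1
over   : -1 -1 -1
*      : -1 1
*      : -1
-5     : -1 -5
drop   : -1
negate : 1
-8     : 1 -8
swap   : -8 1
-      : -9
dup    : -9 -9
*      : 81
negate : -81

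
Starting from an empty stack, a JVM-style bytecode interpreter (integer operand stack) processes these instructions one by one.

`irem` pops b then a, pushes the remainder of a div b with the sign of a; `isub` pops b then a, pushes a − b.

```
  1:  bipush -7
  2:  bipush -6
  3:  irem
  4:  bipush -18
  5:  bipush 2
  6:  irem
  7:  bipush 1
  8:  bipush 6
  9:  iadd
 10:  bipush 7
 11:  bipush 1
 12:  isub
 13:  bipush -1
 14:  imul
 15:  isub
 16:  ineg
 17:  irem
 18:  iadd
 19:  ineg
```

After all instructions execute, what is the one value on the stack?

1

bipush -7   -7
bipush -6   -7 -6
irem        -1
bipush -18  -1 -18
bipush 2    -1 -18 2
irem        -1 0
bipush 1    -1 0 1
bipush 6    -1 0 1 6
iadd        -1 0 7
bipush 7    -1 0 7 7
bipush 1    -1 0 7 7 1
isub        -1 0 7 6
bipush -1   -1 0 7 6 -1
imul        -1 0 7 -6
isub        -1 0 13
ineg        -1 0 -13
irem        -1 0
iadd        -1
ineg        1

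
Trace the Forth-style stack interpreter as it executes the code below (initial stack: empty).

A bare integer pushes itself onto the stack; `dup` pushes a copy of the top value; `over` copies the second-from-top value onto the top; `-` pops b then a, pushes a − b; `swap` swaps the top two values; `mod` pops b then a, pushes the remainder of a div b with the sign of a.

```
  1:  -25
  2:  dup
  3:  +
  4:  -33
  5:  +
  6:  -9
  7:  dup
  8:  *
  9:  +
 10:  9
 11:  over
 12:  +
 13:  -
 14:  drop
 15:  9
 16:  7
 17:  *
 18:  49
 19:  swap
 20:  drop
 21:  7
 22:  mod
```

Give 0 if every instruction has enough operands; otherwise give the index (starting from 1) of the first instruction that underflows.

0

-25   [-25]
dup   [-25, -25]
+     [-50]
-33   [-50, -33]
+     [-83]
-9    [-83, -9]
dup   [-83, -9, -9]
*     [-83, 81]
+     [-2]
9     [-2, 9]
over  [-2, 9, -2]
+     [-2, 7]
-     [-9]
drop  []
9     [9]
7     [9, 7]
*     [63]
49    [63, 49]
swap  [49, 63]
drop  [49]
7     [49, 7]
mod   [0]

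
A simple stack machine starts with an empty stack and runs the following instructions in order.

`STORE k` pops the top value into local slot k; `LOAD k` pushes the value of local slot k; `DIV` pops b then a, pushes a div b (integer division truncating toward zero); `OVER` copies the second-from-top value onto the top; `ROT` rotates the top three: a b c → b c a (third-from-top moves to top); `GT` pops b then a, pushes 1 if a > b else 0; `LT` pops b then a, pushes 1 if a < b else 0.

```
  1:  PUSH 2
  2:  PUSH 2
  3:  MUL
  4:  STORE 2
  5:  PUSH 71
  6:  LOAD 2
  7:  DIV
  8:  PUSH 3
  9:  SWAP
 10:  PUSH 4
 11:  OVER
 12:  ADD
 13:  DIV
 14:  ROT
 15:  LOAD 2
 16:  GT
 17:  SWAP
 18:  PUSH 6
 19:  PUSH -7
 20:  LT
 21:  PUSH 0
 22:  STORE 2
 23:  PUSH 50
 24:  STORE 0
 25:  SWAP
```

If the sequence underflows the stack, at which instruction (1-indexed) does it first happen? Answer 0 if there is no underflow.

14

PUSH 2  → [2]
PUSH 2  → [2, 2]
MUL     → [4]
STORE 2 → []
PUSH 71 → [71]
LOAD 2  → [71, 4]
DIV     → [17]
PUSH 3  → [17, 3]
SWAP    → [3, 17]
PUSH 4  → [3, 17, 4]
OVER    → [3, 17, 4, 17]
ADD     → [3, 17, 21]
DIV     → [3, 0]
ROT  — needs 3 operands, stack has 2 → underflow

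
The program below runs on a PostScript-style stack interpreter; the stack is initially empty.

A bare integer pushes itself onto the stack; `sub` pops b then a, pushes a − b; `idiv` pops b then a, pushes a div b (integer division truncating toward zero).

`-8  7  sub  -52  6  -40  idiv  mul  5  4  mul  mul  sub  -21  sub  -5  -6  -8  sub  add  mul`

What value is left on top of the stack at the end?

-8   -> -8
7    -> -8 7
sub  -> -15
-52  -> -15 -52
6    -> -15 -52 6
-40  -> -15 -52 6 -40
idiv -> -15 -52 0
mul  -> -15 0
5    -> -15 0 5
4    -> -15 0 5 4
mul  -> -15 0 20
mul  -> -15 0
sub  -> -15
-21  -> -15 -21
sub  -> 6
-5   -> 6 -5
-6   -> 6 -5 -6
-8   -> 6 -5 -6 -8
sub  -> 6 -5 2
add  -> 6 -3
mul  -> -18

-18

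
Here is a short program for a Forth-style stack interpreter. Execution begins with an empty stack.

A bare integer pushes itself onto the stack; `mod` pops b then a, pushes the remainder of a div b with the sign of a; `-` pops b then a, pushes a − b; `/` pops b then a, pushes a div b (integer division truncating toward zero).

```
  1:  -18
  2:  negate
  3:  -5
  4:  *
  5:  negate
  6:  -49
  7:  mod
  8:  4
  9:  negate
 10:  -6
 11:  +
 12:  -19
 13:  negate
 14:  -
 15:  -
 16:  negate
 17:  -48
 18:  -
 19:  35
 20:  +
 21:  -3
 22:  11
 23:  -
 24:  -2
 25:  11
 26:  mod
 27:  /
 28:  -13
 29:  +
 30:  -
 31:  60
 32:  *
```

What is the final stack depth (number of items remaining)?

-18    → -18
negate → 18
-5     → 18 -5
*      → -90
negate → 90
-49    → 90 -49
mod    → 41
4      → 41 4
negate → 41 -4
-6     → 41 -4 -6
+      → 41 -10
-19    → 41 -10 -19
negate → 41 -10 19
-      → 41 -29
-      → 70
negate → -70
-48    → -70 -48
-      → -22
35     → -22 35
+      → 13
-3     → 13 -3
11     → 13 -3 11
-      → 13 -14
-2     → 13 -14 -2
11     → 13 -14 -2 11
mod    → 13 -14 -2
/      → 13 7
-13    → 13 7 -13
+      → 13 -6
-      → 19
60     → 19 60
*      → 1140

1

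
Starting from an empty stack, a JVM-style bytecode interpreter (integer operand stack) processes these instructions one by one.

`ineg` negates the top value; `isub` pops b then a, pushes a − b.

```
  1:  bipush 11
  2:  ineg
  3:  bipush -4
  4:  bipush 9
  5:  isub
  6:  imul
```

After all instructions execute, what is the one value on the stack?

143

bipush 11  [11]
ineg       [-11]
bipush -4  [-11, -4]
bipush 9   [-11, -4, 9]
isub       [-11, -13]
imul       [143]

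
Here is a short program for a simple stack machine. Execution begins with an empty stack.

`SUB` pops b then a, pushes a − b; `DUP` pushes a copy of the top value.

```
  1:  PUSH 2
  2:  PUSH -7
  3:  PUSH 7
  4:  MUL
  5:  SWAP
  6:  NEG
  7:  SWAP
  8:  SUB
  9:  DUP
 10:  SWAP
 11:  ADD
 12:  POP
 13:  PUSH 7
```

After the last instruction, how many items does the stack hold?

PUSH 2  : 2
PUSH -7 : 2 -7
PUSH 7  : 2 -7 7
MUL     : 2 -49
SWAP    : -49 2
NEG     : -49 -2
SWAP    : -2 -49
SUB     : 47
DUP     : 47 47
SWAP    : 47 47
ADD     : 94
POP     : (empty)
PUSH 7  : 7

1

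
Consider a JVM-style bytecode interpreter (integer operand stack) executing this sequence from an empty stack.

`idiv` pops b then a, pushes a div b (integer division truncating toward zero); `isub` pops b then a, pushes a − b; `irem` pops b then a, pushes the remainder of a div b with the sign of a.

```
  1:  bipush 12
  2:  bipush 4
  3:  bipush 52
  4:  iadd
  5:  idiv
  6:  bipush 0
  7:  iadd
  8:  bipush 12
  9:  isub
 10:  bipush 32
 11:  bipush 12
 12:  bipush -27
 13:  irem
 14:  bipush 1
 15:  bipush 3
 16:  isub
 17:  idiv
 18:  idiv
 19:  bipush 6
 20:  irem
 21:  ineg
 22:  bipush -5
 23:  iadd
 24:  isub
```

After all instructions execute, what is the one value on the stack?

bipush 12  -> 12
bipush 4   -> 12 4
bipush 52  -> 12 4 52
iadd       -> 12 56
idiv       -> 0
bipush 0   -> 0 0
iadd       -> 0
bipush 12  -> 0 12
isub       -> -12
bipush 32  -> -12 32
bipush 12  -> -12 32 12
bipush -27 -> -12 32 12 -27
irem       -> -12 32 12
bipush 1   -> -12 32 12 1
bipush 3   -> -12 32 12 1 3
isub       -> -12 32 12 -2
idiv       -> -12 32 -6
idiv       -> -12 -5
bipush 6   -> -12 -5 6
irem       -> -12 -5
ineg       -> -12 5
bipush -5  -> -12 5 -5
iadd       -> -12 0
isub       -> -12

-12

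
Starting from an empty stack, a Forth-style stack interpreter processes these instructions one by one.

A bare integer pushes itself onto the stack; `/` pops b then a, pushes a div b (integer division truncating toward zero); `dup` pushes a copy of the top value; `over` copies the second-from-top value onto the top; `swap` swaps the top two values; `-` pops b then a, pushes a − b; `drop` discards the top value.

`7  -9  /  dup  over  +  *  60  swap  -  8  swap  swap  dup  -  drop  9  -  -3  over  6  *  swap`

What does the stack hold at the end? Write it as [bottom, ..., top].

7    → [7]
-9   → [7, -9]
/    → [0]
dup  → [0, 0]
over → [0, 0, 0]
+    → [0, 0]
*    → [0]
60   → [0, 60]
swap → [60, 0]
-    → [60]
8    → [60, 8]
swap → [8, 60]
swap → [60, 8]
dup  → [60, 8, 8]
-    → [60, 0]
drop → [60]
9    → [60, 9]
-    → [51]
-3   → [51, -3]
over → [51, -3, 51]
6    → [51, -3, 51, 6]
*    → [51, -3, 306]
swap → [51, 306, -3]

[51, 306, -3]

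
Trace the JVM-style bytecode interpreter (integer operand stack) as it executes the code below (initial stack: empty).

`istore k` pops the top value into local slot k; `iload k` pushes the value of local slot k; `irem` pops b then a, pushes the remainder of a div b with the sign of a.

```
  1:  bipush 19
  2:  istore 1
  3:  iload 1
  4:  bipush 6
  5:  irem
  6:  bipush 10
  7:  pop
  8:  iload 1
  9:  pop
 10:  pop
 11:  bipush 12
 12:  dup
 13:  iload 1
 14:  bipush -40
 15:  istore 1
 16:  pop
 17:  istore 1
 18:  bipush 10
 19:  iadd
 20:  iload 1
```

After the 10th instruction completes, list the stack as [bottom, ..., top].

bipush 19  [19]
istore 1   []
iload 1    [19]
bipush 6   [19, 6]
irem       [1]
bipush 10  [1, 10]
pop        [1]
iload 1    [1, 19]
pop        [1]
pop        []

[]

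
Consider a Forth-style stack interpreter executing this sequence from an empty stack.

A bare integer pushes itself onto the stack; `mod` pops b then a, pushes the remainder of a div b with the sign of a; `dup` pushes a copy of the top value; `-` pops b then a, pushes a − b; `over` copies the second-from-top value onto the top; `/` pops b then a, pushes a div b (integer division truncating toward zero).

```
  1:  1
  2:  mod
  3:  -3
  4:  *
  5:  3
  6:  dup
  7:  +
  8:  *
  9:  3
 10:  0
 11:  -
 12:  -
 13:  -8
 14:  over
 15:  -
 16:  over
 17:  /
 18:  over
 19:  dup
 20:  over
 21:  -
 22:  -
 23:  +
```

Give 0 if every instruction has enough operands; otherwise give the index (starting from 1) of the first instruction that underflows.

1 → 1
mod  — needs 2 operands, stack has 1 → underflow

2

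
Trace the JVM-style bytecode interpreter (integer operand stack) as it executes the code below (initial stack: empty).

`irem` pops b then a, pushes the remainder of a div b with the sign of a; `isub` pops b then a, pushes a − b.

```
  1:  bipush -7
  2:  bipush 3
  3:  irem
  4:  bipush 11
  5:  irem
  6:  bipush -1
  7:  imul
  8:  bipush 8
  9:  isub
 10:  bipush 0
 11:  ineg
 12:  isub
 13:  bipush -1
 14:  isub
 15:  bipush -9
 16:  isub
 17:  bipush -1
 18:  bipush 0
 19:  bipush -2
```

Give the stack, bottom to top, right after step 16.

bipush -7 -> -7
bipush 3  -> -7 3
irem      -> -1
bipush 11 -> -1 11
irem      -> -1
bipush -1 -> -1 -1
imul      -> 1
bipush 8  -> 1 8
isub      -> -7
bipush 0  -> -7 0
ineg      -> -7 0
isub      -> -7
bipush -1 -> -7 -1
isub      -> -6
bipush -9 -> -6 -9
isub      -> 3

[3]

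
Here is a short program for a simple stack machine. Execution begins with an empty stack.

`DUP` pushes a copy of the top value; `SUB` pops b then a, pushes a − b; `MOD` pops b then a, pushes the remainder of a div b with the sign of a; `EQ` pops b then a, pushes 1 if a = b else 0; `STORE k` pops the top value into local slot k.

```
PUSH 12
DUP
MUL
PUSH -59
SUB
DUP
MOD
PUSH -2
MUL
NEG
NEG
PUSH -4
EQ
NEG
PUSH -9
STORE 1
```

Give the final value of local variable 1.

-9

PUSH 12  -> [12]
DUP      -> [12, 12]
MUL      -> [144]
PUSH -59 -> [144, -59]
SUB      -> [203]
DUP      -> [203, 203]
MOD      -> [0]
PUSH -2  -> [0, -2]
MUL      -> [0]
NEG      -> [0]
NEG      -> [0]
PUSH -4  -> [0, -4]
EQ       -> [0]
NEG      -> [0]
PUSH -9  -> [0, -9]
STORE 1  -> [0]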